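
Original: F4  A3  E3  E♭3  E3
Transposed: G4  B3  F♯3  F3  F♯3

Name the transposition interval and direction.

up a major second

Take the first pair: F4 → G4. F to G spans 2 letter names, so the interval is some kind of second.
F4 to G4 is 2 semitones, which makes it a major second; the second version is higher, so the direction is up.
Checking another pair — E3 → F#3 — gives the same interval.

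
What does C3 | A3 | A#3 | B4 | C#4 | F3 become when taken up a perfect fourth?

F3 D4 D#4 E5 F#4 Bb3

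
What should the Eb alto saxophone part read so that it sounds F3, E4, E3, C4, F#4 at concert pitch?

Written C4 sounds as Eb3 on the Eb alto saxophone, so concert pitches are written a major sixth up.
F3 to D4
E4 to C#5
E3 to C#4
C4 to A4
F#4 to D#5

D4 C#5 C#4 A4 D#5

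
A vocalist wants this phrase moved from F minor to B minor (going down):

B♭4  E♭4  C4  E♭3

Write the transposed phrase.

E4 A3 F#3 A2

F minor to B minor down is a diminished fifth, so every note moves down by that interval.
Bb4 -> E4
Eb4 -> A3
C4 -> F#3
Eb3 -> A2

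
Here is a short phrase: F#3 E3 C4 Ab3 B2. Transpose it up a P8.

F#3 to F#4
E3 to E4
C4 to C5
Ab3 to Ab4
B2 to B3

F#4 E4 C5 Ab4 B3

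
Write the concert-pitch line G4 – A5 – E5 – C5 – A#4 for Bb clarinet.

A4 B5 F#5 D5 B#4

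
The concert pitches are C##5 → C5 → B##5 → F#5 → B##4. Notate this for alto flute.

The alto flute sounds a perfect fourth below written, so the written part must be a perfect fourth above concert — transpose each note up.
C##5 becomes F##5
C5 becomes F5
B##5 becomes E##6
F#5 becomes B5
B##4 becomes E##5

F##5 F5 E##6 B5 E##5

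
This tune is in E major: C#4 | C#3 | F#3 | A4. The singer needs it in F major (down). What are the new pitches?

D3 D2 G2 Bb3

From E down to F is a major seventh; apply that to each pitch.
C#4 becomes D3
C#3 becomes D2
F#3 becomes G2
A4 becomes Bb3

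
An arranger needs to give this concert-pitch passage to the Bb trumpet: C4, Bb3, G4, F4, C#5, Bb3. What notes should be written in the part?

The Bb trumpet sounds a major second below written, so the written part must be a major second above concert — transpose each note up.
C4 to D4
Bb3 to C4
G4 to A4
F4 to G4
C#5 to D#5
Bb3 to C4

D4 C4 A4 G4 D#5 C4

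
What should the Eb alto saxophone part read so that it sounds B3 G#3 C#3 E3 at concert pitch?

G#4 E#4 A#3 C#4

Written C4 sounds as Eb3 on the Eb alto saxophone, so concert pitches are written a major sixth up.
B3 gives G#4
G#3 gives E#4
C#3 gives A#3
E3 gives C#4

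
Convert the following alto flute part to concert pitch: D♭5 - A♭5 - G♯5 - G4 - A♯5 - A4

Ab4 Eb5 D#5 D4 E#5 E4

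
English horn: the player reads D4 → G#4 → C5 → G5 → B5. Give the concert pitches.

Written C4 on the English horn sounds as F3, a perfect fifth lower; apply that shift to every note.
D4 to G3
G#4 to C#4
C5 to F4
G5 to C5
B5 to E5

G3 C#4 F4 C5 E5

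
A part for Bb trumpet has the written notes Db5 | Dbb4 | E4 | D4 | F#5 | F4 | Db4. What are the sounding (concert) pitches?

Cb5 Cbb4 D4 C4 E5 Eb4 Cb4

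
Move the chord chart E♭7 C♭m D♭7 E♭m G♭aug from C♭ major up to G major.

C♭ major up to G major is an augmented fifth; each chord root moves by that interval while the quality stays the same.
E♭7: root E♭ up an augmented fifth → B, giving B7.
C♭m: root C♭ up an augmented fifth → G, giving Gm.
D♭7: root D♭ up an augmented fifth → A, giving A7.
E♭m: root E♭ up an augmented fifth → B, giving Bm.
G♭aug: root G♭ up an augmented fifth → D, giving Daug.

B7 Gm A7 Bm Daug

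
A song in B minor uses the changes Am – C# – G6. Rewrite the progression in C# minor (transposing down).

B minor down to C# minor is a minor seventh; each chord root moves by that interval while the quality stays the same.
Am: root A down a minor seventh → B, giving Bm.
C#: root C# down a minor seventh → D#, giving D#.
G6: root G down a minor seventh → A, giving A6.

Bm D# A6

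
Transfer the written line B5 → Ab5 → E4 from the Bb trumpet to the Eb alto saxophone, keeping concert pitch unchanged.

First find concert pitch: the Bb trumpet sounds a major second below written, so B5 Ab5 E4 sounds A5 Gb5 D4.
Then write for Eb alto saxophone: it sounds a major sixth below written, so the part must be a major sixth above concert.
A5 → F#6
Gb5 → Eb6
D4 → B4

F#6 Eb6 B4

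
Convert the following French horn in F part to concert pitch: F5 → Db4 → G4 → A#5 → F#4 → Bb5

Written C4 on the French horn in F sounds as F3, a perfect fifth lower; apply that shift to every note.
F5 to Bb4
Db4 to Gb3
G4 to C4
A#5 to D#5
F#4 to B3
Bb5 to Eb5

Bb4 Gb3 C4 D#5 B3 Eb5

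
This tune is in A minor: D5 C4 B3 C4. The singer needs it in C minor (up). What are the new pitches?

From A up to C is a minor third; apply that to each pitch.
D5 gives F5
C4 gives Eb4
B3 gives D4
C4 gives Eb4

F5 Eb4 D4 Eb4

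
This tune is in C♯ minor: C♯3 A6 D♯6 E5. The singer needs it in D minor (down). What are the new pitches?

D2 Bb5 E5 F4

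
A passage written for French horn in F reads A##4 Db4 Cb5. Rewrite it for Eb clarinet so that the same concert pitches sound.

First find concert pitch: the French horn in F sounds a perfect fifth below written, so A##4 Db4 Cb5 sounds D##4 Gb3 Fb4.
Then write for Eb clarinet: it sounds a minor third above written, so the part must be a minor third below concert.
D##4 → B##3
Gb3 → Eb3
Fb4 → Db4

B##3 Eb3 Db4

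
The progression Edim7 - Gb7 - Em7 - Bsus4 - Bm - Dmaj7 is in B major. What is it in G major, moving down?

B major down to G major is a major third; each chord root moves by that interval while the quality stays the same.
Edim7: root E down a major third → C, giving Cdim7.
Gb7: root Gb down a major third → Ebb, giving Ebb7.
Em7: root E down a major third → C, giving Cm7.
Bsus4: root B down a major third → G, giving Gsus4.
Bm: root B down a major third → G, giving Gm.
Dmaj7: root D down a major third → Bb, giving Bbmaj7.

Cdim7 Ebb7 Cm7 Gsus4 Gm Bbmaj7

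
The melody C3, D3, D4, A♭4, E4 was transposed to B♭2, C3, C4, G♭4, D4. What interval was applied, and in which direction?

down a major second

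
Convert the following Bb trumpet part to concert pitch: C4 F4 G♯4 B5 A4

Bb3 Eb4 F#4 A5 G4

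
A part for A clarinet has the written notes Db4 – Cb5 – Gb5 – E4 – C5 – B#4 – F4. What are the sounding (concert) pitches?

Bb3 Ab4 Eb5 C#4 A4 G##4 D4

Written C4 on the A clarinet sounds as A3, a minor third lower; apply that shift to every note.
Db4 gives Bb3
Cb5 gives Ab4
Gb5 gives Eb5
E4 gives C#4
C5 gives A4
B#4 gives G##4
F4 gives D4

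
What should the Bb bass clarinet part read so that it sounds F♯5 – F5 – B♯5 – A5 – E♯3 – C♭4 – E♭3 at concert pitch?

G#6 G6 C##7 B6 F##4 Db5 F4

Written C4 sounds as Bb2 on the Bb bass clarinet, so concert pitches are written a major ninth up.
F#5 becomes G#6
F5 becomes G6
B#5 becomes C##7
A5 becomes B6
E#3 becomes F##4
Cb4 becomes Db5
Eb3 becomes F4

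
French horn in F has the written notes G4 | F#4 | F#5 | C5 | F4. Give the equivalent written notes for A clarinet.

Eb4 D4 D5 Ab4 Db4

First find concert pitch: the French horn in F sounds a perfect fifth below written, so G4 F#4 F#5 C5 F4 sounds C4 B3 B4 F4 Bb3.
Then write for A clarinet: it sounds a minor third below written, so the part must be a minor third above concert.
C4 → Eb4
B3 → D4
B4 → D5
F4 → Ab4
Bb3 → Db4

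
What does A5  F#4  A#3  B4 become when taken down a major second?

G5 E4 G#3 A4

A5 to G5
F#4 to E4
A#3 to G#3
B4 to A4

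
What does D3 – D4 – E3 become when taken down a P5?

G2 G3 A2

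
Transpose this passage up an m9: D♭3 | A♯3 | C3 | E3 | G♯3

Db3 → Ebb4
A#3 → B4
C3 → Db4
E3 → F4
G#3 → A4

Ebb4 B4 Db4 F4 A4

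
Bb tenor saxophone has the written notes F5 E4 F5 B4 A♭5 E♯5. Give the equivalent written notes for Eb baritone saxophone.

C6 B4 C6 F#5 Eb6 B#5

First find concert pitch: the Bb tenor saxophone sounds a major ninth below written, so F5 E4 F5 B4 A♭5 E♯5 sounds Eb4 D3 Eb4 A3 Gb4 D#4.
Then write for Eb baritone saxophone: it sounds a major thirteenth below written, so the part must be a major thirteenth above concert.
Eb4 → C6
D3 → B4
Eb4 → C6
A3 → F#5
Gb4 → Eb6
D#4 → B#5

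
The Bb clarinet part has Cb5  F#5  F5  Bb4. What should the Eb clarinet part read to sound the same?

Gb4 C#5 C5 F4

First find concert pitch: the Bb clarinet sounds a major second below written, so Cb5 F#5 F5 Bb4 sounds Bbb4 E5 Eb5 Ab4.
Then write for Eb clarinet: it sounds a minor third above written, so the part must be a minor third below concert.
Bbb4 → Gb4
E5 → C#5
Eb5 → C5
Ab4 → F4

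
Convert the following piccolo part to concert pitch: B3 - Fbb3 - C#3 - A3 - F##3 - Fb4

B4 Fbb4 C#4 A4 F##4 Fb5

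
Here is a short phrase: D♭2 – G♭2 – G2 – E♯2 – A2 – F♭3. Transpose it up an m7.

A minor seventh up from Db2 gives Cb3.
A minor seventh up from Gb2 gives Fb3.
A minor seventh up from G2 gives F3.
E#2 up a minor seventh is D#3.
A2: a seventh up reaches G, and 10 semitones makes it G3.
A minor seventh up from Fb3 gives Ebb4.

Cb3 Fb3 F3 D#3 G3 Ebb4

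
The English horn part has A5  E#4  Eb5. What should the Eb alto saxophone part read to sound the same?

First find concert pitch: the English horn sounds a perfect fifth below written, so A5 E#4 Eb5 sounds D5 A#3 Ab4.
Then write for Eb alto saxophone: it sounds a major sixth below written, so the part must be a major sixth above concert.
D5 → B5
A#3 → F##4
Ab4 → F5

B5 F##4 F5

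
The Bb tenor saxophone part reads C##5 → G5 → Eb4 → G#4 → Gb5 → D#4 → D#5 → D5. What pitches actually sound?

B#3 F4 Db3 F#3 Fb4 C#3 C#4 C4

The Bb tenor saxophone sounds a major ninth below written, so transpose each written note down a major ninth.
C##5 becomes B#3
G5 becomes F4
Eb4 becomes Db3
G#4 becomes F#3
Gb5 becomes Fb4
D#4 becomes C#3
D#5 becomes C#4
D5 becomes C4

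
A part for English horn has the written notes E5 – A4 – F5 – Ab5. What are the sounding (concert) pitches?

The English horn sounds a perfect fifth below written, so transpose each written note down a perfect fifth.
E5 gives A4
A4 gives D4
F5 gives Bb4
Ab5 gives Db5

A4 D4 Bb4 Db5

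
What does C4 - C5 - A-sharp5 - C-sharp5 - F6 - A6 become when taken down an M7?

C4 down a major seventh is Db3.
A major seventh down from C5 gives Db4.
A#5 down a major seventh is B4.
C#5 down a major seventh is D4.
F6 down a major seventh is Gb5.
A6: a seventh down reaches B, and 11 semitones makes it Bb5.

Db3 Db4 B4 D4 Gb5 Bb5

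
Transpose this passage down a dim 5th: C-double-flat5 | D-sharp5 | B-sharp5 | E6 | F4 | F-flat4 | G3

Cbb5 down a diminished fifth is Fb4.
D#5 down a diminished fifth is G##4.
A diminished fifth down from B#5 gives E##5.
E6 down a diminished fifth is A#5.
A diminished fifth down from F4 gives B3.
A diminished fifth down from Fb4 gives Bb3.
G3 down a diminished fifth is C#3.

Fb4 G##4 E##5 A#5 B3 Bb3 C#3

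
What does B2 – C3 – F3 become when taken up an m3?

D3 Eb3 Ab3

B2 → D3
C3 → Eb3
F3 → Ab3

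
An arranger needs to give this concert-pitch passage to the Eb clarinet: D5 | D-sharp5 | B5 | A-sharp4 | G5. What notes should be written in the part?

The Eb clarinet sounds a minor third above written, so the written part must be a minor third below concert — transpose each note down.
D5 → B4
D#5 → B#4
B5 → G#5
A#4 → F##4
G5 → E5

B4 B#4 G#5 F##4 E5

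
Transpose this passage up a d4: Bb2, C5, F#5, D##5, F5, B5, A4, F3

Ebb3 Fb5 Bb5 G#5 Bbb5 Eb6 Db5 Bbb3

Bb2: a fourth up reaches E, and 4 semitones makes it Ebb3.
A diminished fourth up from C5 gives Fb5.
F#5: a fourth up reaches B, and 4 semitones makes it Bb5.
A diminished fourth up from D##5 gives G#5.
F5: a fourth up reaches B, and 4 semitones makes it Bbb5.
A diminished fourth up from B5 gives Eb6.
A diminished fourth up from A4 gives Db5.
A diminished fourth up from F3 gives Bbb3.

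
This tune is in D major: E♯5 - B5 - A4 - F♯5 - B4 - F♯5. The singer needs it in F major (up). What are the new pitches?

From D up to F is a minor third; apply that to each pitch.
E#5 -> G#5
B5 -> D6
A4 -> C5
F#5 -> A5
B4 -> D5
F#5 -> A5

G#5 D6 C5 A5 D5 A5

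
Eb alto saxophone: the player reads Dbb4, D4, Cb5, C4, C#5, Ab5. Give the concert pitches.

Written C4 on the Eb alto saxophone sounds as Eb3, a major sixth lower; apply that shift to every note.
Dbb4 to Fbb3
D4 to F3
Cb5 to Ebb4
C4 to Eb3
C#5 to E4
Ab5 to Cb5

Fbb3 F3 Ebb4 Eb3 E4 Cb5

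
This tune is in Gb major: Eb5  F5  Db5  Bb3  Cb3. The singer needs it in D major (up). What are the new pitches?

B5 C#6 A5 F#4 G3

From Gb up to D is an augmented fifth; apply that to each pitch.
Eb5 to B5
F5 to C#6
Db5 to A5
Bb3 to F#4
Cb3 to G3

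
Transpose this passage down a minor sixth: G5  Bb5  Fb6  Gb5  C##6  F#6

G5 to B4
Bb5 to D5
Fb6 to Ab5
Gb5 to Bb4
C##6 to E##5
F#6 to A#5

B4 D5 Ab5 Bb4 E##5 A#5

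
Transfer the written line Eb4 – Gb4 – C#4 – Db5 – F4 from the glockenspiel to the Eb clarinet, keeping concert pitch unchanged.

C6 Eb6 A#5 Bb6 D6

First find concert pitch: the glockenspiel sounds a perfect fifteenth above written, so Eb4 Gb4 C#4 Db5 F4 sounds Eb6 Gb6 C#6 Db7 F6.
Then write for Eb clarinet: it sounds a minor third above written, so the part must be a minor third below concert.
Eb6 → C6
Gb6 → Eb6
C#6 → A#5
Db7 → Bb6
F6 → D6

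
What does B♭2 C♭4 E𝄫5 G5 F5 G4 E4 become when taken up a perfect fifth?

F3 Gb4 Bbb5 D6 C6 D5 B4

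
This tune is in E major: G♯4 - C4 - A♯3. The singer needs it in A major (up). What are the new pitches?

C#5 F4 D#4

From E up to A is a perfect fourth; apply that to each pitch.
G#4 → C#5
C4 → F4
A#3 → D#4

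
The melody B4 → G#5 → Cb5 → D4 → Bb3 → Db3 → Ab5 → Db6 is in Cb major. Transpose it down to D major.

From Cb down to D is a diminished seventh; apply that to each pitch.
B4 gives C##4
G#5 gives A##4
Cb5 gives D4
D4 gives E#3
Bb3 gives C#3
Db3 gives E2
Ab5 gives B4
Db6 gives E5

C##4 A##4 D4 E#3 C#3 E2 B4 E5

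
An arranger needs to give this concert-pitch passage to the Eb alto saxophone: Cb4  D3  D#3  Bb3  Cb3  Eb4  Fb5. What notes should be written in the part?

Ab4 B3 B#3 G4 Ab3 C5 Db6

The Eb alto saxophone sounds a major sixth below written, so the written part must be a major sixth above concert — transpose each note up.
Cb4 to Ab4
D3 to B3
D#3 to B#3
Bb3 to G4
Cb3 to Ab3
Eb4 to C5
Fb5 to Db6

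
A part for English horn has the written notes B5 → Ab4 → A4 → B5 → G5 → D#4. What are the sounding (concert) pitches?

E5 Db4 D4 E5 C5 G#3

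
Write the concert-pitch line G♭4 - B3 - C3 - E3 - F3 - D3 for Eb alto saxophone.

The Eb alto saxophone sounds a major sixth below written, so the written part must be a major sixth above concert — transpose each note up.
Gb4 to Eb5
B3 to G#4
C3 to A3
E3 to C#4
F3 to D4
D3 to B3

Eb5 G#4 A3 C#4 D4 B3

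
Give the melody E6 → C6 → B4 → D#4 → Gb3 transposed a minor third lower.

C#6 A5 G#4 B#3 Eb3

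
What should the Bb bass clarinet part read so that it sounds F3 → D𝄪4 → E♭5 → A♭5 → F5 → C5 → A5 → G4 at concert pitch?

G4 E##5 F6 Bb6 G6 D6 B6 A5

The Bb bass clarinet sounds a major ninth below written, so the written part must be a major ninth above concert — transpose each note up.
F3 becomes G4
D##4 becomes E##5
Eb5 becomes F6
Ab5 becomes Bb6
F5 becomes G6
C5 becomes D6
A5 becomes B6
G4 becomes A5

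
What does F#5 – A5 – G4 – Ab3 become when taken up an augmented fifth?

C##6 E#6 D#5 E4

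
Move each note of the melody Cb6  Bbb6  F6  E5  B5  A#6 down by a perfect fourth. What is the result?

Gb5 Fb6 C6 B4 F#5 E#6

Cb6 gives Gb5
Bbb6 gives Fb6
F6 gives C6
E5 gives B4
B5 gives F#5
A#6 gives E#6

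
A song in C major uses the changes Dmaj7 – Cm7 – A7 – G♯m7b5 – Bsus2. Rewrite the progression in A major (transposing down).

Bmaj7 Am7 F#7 E#m7b5 G#sus2

C major down to A major is a minor third; each chord root moves by that interval while the quality stays the same.
Dmaj7: root D down a minor third → B, giving Bmaj7.
Cm7: root C down a minor third → A, giving Am7.
A7: root A down a minor third → F#, giving F#7.
G♯m7b5: root G♯ down a minor third → E#, giving E#m7b5.
Bsus2: root B down a minor third → G#, giving G#sus2.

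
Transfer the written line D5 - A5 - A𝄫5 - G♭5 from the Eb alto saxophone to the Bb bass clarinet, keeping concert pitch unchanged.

First find concert pitch: the Eb alto saxophone sounds a major sixth below written, so D5 A5 A𝄫5 G♭5 sounds F4 C5 Cbb5 Bbb4.
Then write for Bb bass clarinet: it sounds a major ninth below written, so the part must be a major ninth above concert.
F4 → G5
C5 → D6
Cbb5 → Dbb6
Bbb4 → Cb6

G5 D6 Dbb6 Cb6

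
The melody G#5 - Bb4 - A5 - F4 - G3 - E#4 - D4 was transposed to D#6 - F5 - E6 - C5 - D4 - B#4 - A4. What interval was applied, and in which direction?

up a perfect fifth

Take the first pair: G#5 → D#6. G to D spans 5 letter names, so the interval is some kind of fifth.
G#5 to D#6 is 7 semitones, which makes it a perfect fifth; the second version is higher, so the direction is up.
Checking another pair — D4 → A4 — gives the same interval.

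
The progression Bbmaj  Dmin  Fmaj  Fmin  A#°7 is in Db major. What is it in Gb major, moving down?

Ebmaj Gmin Bbmaj Bbmin D#°7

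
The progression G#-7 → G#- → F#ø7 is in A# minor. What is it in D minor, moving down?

A# minor down to D minor is an augmented fifth; each chord root moves by that interval while the quality stays the same.
G#-7: root G# down an augmented fifth → C, giving C-7.
G#-: root G# down an augmented fifth → C, giving C-.
F#ø7: root F# down an augmented fifth → Bb, giving Bbø7.

C-7 C- Bbø7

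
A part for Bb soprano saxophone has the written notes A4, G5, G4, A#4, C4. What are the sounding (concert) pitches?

G4 F5 F4 G#4 Bb3

The Bb soprano saxophone sounds a major second below written, so transpose each written note down a major second.
A4 -> G4
G5 -> F5
G4 -> F4
A#4 -> G#4
C4 -> Bb3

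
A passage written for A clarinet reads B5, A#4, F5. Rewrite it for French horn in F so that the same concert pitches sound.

First find concert pitch: the A clarinet sounds a minor third below written, so B5 A#4 F5 sounds G#5 F##4 D5.
Then write for French horn in F: it sounds a perfect fifth below written, so the part must be a perfect fifth above concert.
G#5 → D#6
F##4 → C##5
D5 → A5

D#6 C##5 A5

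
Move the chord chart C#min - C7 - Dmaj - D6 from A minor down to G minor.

Bmin Bb7 Cmaj C6

A minor down to G minor is a major second; each chord root moves by that interval while the quality stays the same.
C#min: root C# down a major second → B, giving Bmin.
C7: root C down a major second → Bb, giving Bb7.
Dmaj: root D down a major second → C, giving Cmaj.
D6: root D down a major second → C, giving C6.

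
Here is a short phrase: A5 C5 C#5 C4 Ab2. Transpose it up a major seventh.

G#6 B5 B#5 B4 G3

A5 becomes G#6
C5 becomes B5
C#5 becomes B#5
C4 becomes B4
Ab2 becomes G3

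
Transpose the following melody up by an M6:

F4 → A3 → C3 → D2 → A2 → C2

D5 F#4 A3 B2 F#3 A2

F4 up a major sixth is D5.
A3 up a major sixth is F#4.
A major sixth up from C3 gives A3.
A major sixth up from D2 gives B2.
A major sixth up from A2 gives F#3.
C2 up a major sixth is A2.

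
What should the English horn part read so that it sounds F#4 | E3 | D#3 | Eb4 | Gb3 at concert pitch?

Written C4 sounds as F3 on the English horn, so concert pitches are written a perfect fifth up.
F#4 gives C#5
E3 gives B3
D#3 gives A#3
Eb4 gives Bb4
Gb3 gives Db4

C#5 B3 A#3 Bb4 Db4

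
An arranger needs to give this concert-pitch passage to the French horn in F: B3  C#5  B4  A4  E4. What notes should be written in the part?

Written C4 sounds as F3 on the French horn in F, so concert pitches are written a perfect fifth up.
B3 to F#4
C#5 to G#5
B4 to F#5
A4 to E5
E4 to B4

F#4 G#5 F#5 E5 B4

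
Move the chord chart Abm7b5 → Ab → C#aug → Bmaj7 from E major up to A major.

Dbm7b5 Db F#aug Emaj7

E major up to A major is a perfect fourth; each chord root moves by that interval while the quality stays the same.
Abm7b5: root Ab up a perfect fourth → Db, giving Dbm7b5.
Ab: root Ab up a perfect fourth → Db, giving Db.
C#aug: root C# up a perfect fourth → F#, giving F#aug.
Bmaj7: root B up a perfect fourth → E, giving Emaj7.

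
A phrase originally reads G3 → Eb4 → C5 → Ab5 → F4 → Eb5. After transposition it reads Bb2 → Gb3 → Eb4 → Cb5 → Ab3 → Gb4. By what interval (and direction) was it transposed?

down a major sixth

From G3 to Bb2 is 6 letter names — a sixth of some quality.
Bb2 to G3 is 9 semitones, which makes it a major sixth; the second version is lower, so the direction is down.
Checking another pair — Eb5 → Gb4 — gives the same interval.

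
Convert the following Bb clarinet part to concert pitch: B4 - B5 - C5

A4 A5 Bb4

Written C4 on the Bb clarinet sounds as Bb3, a major second lower; apply that shift to every note.
B4 → A4
B5 → A5
C5 → Bb4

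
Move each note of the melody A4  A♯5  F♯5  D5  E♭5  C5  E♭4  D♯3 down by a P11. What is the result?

E3 E#4 C#4 A3 Bb3 G3 Bb2 A#1

A perfect eleventh down from A4 gives E3.
A#5 down a perfect eleventh is E#4.
A perfect eleventh down from F#5 gives C#4.
D5 down a perfect eleventh is A3.
Eb5 down a perfect eleventh is Bb3.
C5 down a perfect eleventh is G3.
Eb4 down a perfect eleventh is Bb2.
D#3 down a perfect eleventh is A#1.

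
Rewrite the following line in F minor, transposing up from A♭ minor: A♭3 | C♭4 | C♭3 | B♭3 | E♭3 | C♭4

F4 Ab4 Ab3 G4 C4 Ab4

From A♭ up to F is a major sixth; apply that to each pitch.
Ab3 becomes F4
Cb4 becomes Ab4
Cb3 becomes Ab3
Bb3 becomes G4
Eb3 becomes C4
Cb4 becomes Ab4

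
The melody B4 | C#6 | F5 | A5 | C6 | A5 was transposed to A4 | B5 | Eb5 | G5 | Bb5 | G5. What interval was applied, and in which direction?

down a major second

Take the first pair: B4 → A4. B to A spans 2 letter names, so the interval is some kind of second.
A4 to B4 is 2 semitones, which makes it a major second; the second version is lower, so the direction is down.
Checking another pair — A5 → G5 — gives the same interval.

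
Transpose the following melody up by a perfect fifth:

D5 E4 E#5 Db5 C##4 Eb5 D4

A5 B4 B#5 Ab5 G##4 Bb5 A4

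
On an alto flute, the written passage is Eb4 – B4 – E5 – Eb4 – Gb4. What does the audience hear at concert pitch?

The alto flute sounds a perfect fourth below written, so transpose each written note down a perfect fourth.
Eb4 gives Bb3
B4 gives F#4
E5 gives B4
Eb4 gives Bb3
Gb4 gives Db4

Bb3 F#4 B4 Bb3 Db4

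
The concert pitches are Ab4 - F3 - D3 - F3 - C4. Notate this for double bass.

Ab5 F4 D4 F4 C5

The double bass sounds a perfect octave below written, so the written part must be a perfect octave above concert — transpose each note up.
Ab4 -> Ab5
F3 -> F4
D3 -> D4
F3 -> F4
C4 -> C5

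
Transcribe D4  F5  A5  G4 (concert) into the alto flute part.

The alto flute sounds a perfect fourth below written, so the written part must be a perfect fourth above concert — transpose each note up.
D4 → G4
F5 → Bb5
A5 → D6
G4 → C5

G4 Bb5 D6 C5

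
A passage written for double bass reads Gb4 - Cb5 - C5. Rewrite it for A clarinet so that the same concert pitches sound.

Bbb3 Ebb4 Eb4

First find concert pitch: the double bass sounds a perfect octave below written, so Gb4 Cb5 C5 sounds Gb3 Cb4 C4.
Then write for A clarinet: it sounds a minor third below written, so the part must be a minor third above concert.
Gb3 → Bbb3
Cb4 → Ebb4
C4 → Eb4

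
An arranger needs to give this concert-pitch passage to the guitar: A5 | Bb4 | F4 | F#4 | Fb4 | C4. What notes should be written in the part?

A6 Bb5 F5 F#5 Fb5 C5

Written C4 sounds as C3 on the guitar, so concert pitches are written a perfect octave up.
A5 -> A6
Bb4 -> Bb5
F4 -> F5
F#4 -> F#5
Fb4 -> Fb5
C4 -> C5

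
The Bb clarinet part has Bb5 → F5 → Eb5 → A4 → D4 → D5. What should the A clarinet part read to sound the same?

Cb6 Gb5 Fb5 Bb4 Eb4 Eb5

First find concert pitch: the Bb clarinet sounds a major second below written, so Bb5 F5 Eb5 A4 D4 D5 sounds Ab5 Eb5 Db5 G4 C4 C5.
Then write for A clarinet: it sounds a minor third below written, so the part must be a minor third above concert.
Ab5 → Cb6
Eb5 → Gb5
Db5 → Fb5
G4 → Bb4
C4 → Eb4
C5 → Eb5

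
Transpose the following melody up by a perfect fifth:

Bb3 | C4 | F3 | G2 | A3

Bb3: a fifth up reaches F, and 7 semitones makes it F4.
C4: a fifth up reaches G, and 7 semitones makes it G4.
A perfect fifth up from F3 gives C4.
G2: a fifth up reaches D, and 7 semitones makes it D3.
A3: a fifth up reaches E, and 7 semitones makes it E4.

F4 G4 C4 D3 E4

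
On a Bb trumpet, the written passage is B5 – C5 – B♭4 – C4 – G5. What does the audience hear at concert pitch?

A5 Bb4 Ab4 Bb3 F5

The Bb trumpet sounds a major second below written, so transpose each written note down a major second.
B5 gives A5
C5 gives Bb4
Bb4 gives Ab4
C4 gives Bb3
G5 gives F5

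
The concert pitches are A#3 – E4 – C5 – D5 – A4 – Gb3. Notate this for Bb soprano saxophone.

B#3 F#4 D5 E5 B4 Ab3

Written C4 sounds as Bb3 on the Bb soprano saxophone, so concert pitches are written a major second up.
A#3 becomes B#3
E4 becomes F#4
C5 becomes D5
D5 becomes E5
A4 becomes B4
Gb3 becomes Ab3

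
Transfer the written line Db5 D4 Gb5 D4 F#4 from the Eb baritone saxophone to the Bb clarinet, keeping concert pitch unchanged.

Gb3 G2 Cb4 G2 B2

First find concert pitch: the Eb baritone saxophone sounds a major thirteenth below written, so Db5 D4 Gb5 D4 F#4 sounds Fb3 F2 Bbb3 F2 A2.
Then write for Bb clarinet: it sounds a major second below written, so the part must be a major second above concert.
Fb3 → Gb3
F2 → G2
Bbb3 → Cb4
F2 → G2
A2 → B2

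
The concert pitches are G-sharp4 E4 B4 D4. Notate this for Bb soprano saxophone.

Written C4 sounds as Bb3 on the Bb soprano saxophone, so concert pitches are written a major second up.
G#4 gives A#4
E4 gives F#4
B4 gives C#5
D4 gives E4

A#4 F#4 C#5 E4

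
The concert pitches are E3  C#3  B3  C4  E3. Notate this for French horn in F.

The French horn in F sounds a perfect fifth below written, so the written part must be a perfect fifth above concert — transpose each note up.
E3 becomes B3
C#3 becomes G#3
B3 becomes F#4
C4 becomes G4
E3 becomes B3

B3 G#3 F#4 G4 B3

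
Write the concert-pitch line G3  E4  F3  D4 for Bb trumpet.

A3 F#4 G3 E4

The Bb trumpet sounds a major second below written, so the written part must be a major second above concert — transpose each note up.
G3 gives A3
E4 gives F#4
F3 gives G3
D4 gives E4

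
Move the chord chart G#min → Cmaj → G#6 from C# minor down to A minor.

Emin Abmaj E6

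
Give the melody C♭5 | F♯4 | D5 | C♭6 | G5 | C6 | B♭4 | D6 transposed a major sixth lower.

Cb5: a sixth down reaches E, and 9 semitones makes it Ebb4.
A major sixth down from F#4 gives A3.
D5: a sixth down reaches F, and 9 semitones makes it F4.
Cb6: a sixth down reaches E, and 9 semitones makes it Ebb5.
G5: a sixth down reaches B, and 9 semitones makes it Bb4.
C6: a sixth down reaches E, and 9 semitones makes it Eb5.
A major sixth down from Bb4 gives Db4.
D6 down a major sixth is F5.

Ebb4 A3 F4 Ebb5 Bb4 Eb5 Db4 F5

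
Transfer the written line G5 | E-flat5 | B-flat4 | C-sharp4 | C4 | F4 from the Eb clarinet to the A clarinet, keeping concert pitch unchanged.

Db6 Bbb5 Fb5 G4 Gb4 Cb5

First find concert pitch: the Eb clarinet sounds a minor third above written, so G5 E-flat5 B-flat4 C-sharp4 C4 F4 sounds Bb5 Gb5 Db5 E4 Eb4 Ab4.
Then write for A clarinet: it sounds a minor third below written, so the part must be a minor third above concert.
Bb5 → Db6
Gb5 → Bbb5
Db5 → Fb5
E4 → G4
Eb4 → Gb4
Ab4 → Cb5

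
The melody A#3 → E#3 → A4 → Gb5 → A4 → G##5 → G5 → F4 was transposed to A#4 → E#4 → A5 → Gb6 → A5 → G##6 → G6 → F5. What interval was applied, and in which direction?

up a perfect octave

From A#3 to A#4 is 8 letter names — an octave of some quality.
A#3 to A#4 is 12 semitones, which makes it a perfect octave; the second version is higher, so the direction is up.
Checking another pair — F4 → F5 — gives the same interval.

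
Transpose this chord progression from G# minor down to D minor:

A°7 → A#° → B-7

G# minor down to D minor is an augmented fourth; each chord root moves by that interval while the quality stays the same.
A°7: root A down an augmented fourth → Eb, giving Eb°7.
A#°: root A# down an augmented fourth → E, giving E°.
B-7: root B down an augmented fourth → F, giving F-7.

Eb°7 E° F-7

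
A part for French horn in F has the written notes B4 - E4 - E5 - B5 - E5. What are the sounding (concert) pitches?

E4 A3 A4 E5 A4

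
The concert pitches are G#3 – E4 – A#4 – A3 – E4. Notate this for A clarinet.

B3 G4 C#5 C4 G4

The A clarinet sounds a minor third below written, so the written part must be a minor third above concert — transpose each note up.
G#3 to B3
E4 to G4
A#4 to C#5
A3 to C4
E4 to G4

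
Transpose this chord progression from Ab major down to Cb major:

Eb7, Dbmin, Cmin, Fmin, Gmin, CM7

Ab major down to Cb major is a major sixth; each chord root moves by that interval while the quality stays the same.
Eb7: root Eb down a major sixth → Gb, giving Gb7.
Dbmin: root Db down a major sixth → Fb, giving Fbmin.
Cmin: root C down a major sixth → Eb, giving Ebmin.
Fmin: root F down a major sixth → Ab, giving Abmin.
Gmin: root G down a major sixth → Bb, giving Bbmin.
CM7: root C down a major sixth → Eb, giving EbM7.

Gb7 Fbmin Ebmin Abmin Bbmin EbM7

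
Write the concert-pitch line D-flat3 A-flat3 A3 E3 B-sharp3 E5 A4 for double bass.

Db4 Ab4 A4 E4 B#4 E6 A5

The double bass sounds a perfect octave below written, so the written part must be a perfect octave above concert — transpose each note up.
Db3 to Db4
Ab3 to Ab4
A3 to A4
E3 to E4
B#3 to B#4
E5 to E6
A4 to A5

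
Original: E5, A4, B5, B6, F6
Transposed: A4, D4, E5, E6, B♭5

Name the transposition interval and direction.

From E5 to A4 is 5 letter names — a fifth of some quality.
A4 to E5 is 7 semitones, which makes it a perfect fifth; the second version is lower, so the direction is down.
Checking another pair — F6 → Bb5 — gives the same interval.

down a perfect fifth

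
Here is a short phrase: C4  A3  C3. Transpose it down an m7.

C4: a seventh down reaches D, and 10 semitones makes it D3.
A3 down a minor seventh is B2.
C3: a seventh down reaches D, and 10 semitones makes it D2.

D3 B2 D2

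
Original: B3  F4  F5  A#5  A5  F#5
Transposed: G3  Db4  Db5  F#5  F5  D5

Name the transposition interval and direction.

down a major third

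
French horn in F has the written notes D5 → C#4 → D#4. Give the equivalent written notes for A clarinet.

Bb4 A3 B3

First find concert pitch: the French horn in F sounds a perfect fifth below written, so D5 C#4 D#4 sounds G4 F#3 G#3.
Then write for A clarinet: it sounds a minor third below written, so the part must be a minor third above concert.
G4 → Bb4
F#3 → A3
G#3 → B3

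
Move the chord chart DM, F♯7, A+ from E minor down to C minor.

E minor down to C minor is a major third; each chord root moves by that interval while the quality stays the same.
DM: root D down a major third → Bb, giving BbM.
F♯7: root F♯ down a major third → D, giving D7.
A+: root A down a major third → F, giving F+.

BbM D7 F+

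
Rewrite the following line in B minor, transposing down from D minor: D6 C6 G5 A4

B5 A5 E5 F#4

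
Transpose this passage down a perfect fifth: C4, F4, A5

F3 Bb3 D5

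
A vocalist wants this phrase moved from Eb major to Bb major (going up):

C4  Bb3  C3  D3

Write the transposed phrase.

Eb major to Bb major up is a perfect fifth, so every note moves up by that interval.
C4 to G4
Bb3 to F4
C3 to G3
D3 to A3

G4 F4 G3 A3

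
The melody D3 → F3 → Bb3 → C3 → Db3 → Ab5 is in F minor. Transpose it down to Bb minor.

F minor to Bb minor down is a perfect fifth, so every note moves down by that interval.
D3 becomes G2
F3 becomes Bb2
Bb3 becomes Eb3
C3 becomes F2
Db3 becomes Gb2
Ab5 becomes Db5

G2 Bb2 Eb3 F2 Gb2 Db5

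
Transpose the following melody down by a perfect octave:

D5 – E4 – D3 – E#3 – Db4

D5: an octave down reaches D, and 12 semitones makes it D4.
E4 down a perfect octave is E3.
D3 down a perfect octave is D2.
E#3: an octave down reaches E, and 12 semitones makes it E#2.
Db4 down a perfect octave is Db3.

D4 E3 D2 E#2 Db3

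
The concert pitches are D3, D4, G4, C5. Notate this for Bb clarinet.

The Bb clarinet sounds a major second below written, so the written part must be a major second above concert — transpose each note up.
D3 → E3
D4 → E4
G4 → A4
C5 → D5

E3 E4 A4 D5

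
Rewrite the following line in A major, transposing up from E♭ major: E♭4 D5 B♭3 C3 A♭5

A4 G#5 E4 F#3 D6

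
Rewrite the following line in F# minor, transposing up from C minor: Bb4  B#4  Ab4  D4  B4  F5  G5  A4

From C up to F# is an augmented fourth; apply that to each pitch.
Bb4 → E5
B#4 → E##5
Ab4 → D5
D4 → G#4
B4 → E#5
F5 → B5
G5 → C#6
A4 → D#5

E5 E##5 D5 G#4 E#5 B5 C#6 D#5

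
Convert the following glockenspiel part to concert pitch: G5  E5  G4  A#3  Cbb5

Written C4 on the glockenspiel sounds as C6, a perfect fifteenth higher; apply that shift to every note.
G5 to G7
E5 to E7
G4 to G6
A#3 to A#5
Cbb5 to Cbb7

G7 E7 G6 A#5 Cbb7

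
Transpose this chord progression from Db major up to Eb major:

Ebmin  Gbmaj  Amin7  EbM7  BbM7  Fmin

Db major up to Eb major is a major second; each chord root moves by that interval while the quality stays the same.
Ebmin: root Eb up a major second → F, giving Fmin.
Gbmaj: root Gb up a major second → Ab, giving Abmaj.
Amin7: root A up a major second → B, giving Bmin7.
EbM7: root Eb up a major second → F, giving FM7.
BbM7: root Bb up a major second → C, giving CM7.
Fmin: root F up a major second → G, giving Gmin.

Fmin Abmaj Bmin7 FM7 CM7 Gmin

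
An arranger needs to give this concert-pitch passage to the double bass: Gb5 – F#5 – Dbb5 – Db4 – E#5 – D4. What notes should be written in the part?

Gb6 F#6 Dbb6 Db5 E#6 D5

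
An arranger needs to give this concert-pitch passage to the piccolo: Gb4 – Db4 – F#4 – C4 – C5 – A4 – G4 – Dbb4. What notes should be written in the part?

Written C4 sounds as C5 on the piccolo, so concert pitches are written a perfect octave down.
Gb4 becomes Gb3
Db4 becomes Db3
F#4 becomes F#3
C4 becomes C3
C5 becomes C4
A4 becomes A3
G4 becomes G3
Dbb4 becomes Dbb3

Gb3 Db3 F#3 C3 C4 A3 G3 Dbb3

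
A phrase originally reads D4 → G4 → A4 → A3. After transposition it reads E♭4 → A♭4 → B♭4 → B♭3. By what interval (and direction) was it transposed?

up a minor second

From D4 to Eb4 is 2 letter names — a second of some quality.
D4 to Eb4 is 1 semitone, which makes it a minor second; the second version is higher, so the direction is up.
Checking another pair — A3 → Bb3 — gives the same interval.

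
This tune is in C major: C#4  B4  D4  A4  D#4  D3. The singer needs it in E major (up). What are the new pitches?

From C up to E is a major third; apply that to each pitch.
C#4 gives E#4
B4 gives D#5
D4 gives F#4
A4 gives C#5
D#4 gives F##4
D3 gives F#3

E#4 D#5 F#4 C#5 F##4 F#3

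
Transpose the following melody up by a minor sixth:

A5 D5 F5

A5: a sixth up reaches F, and 8 semitones makes it F6.
A minor sixth up from D5 gives Bb5.
F5 up a minor sixth is Db6.

F6 Bb5 Db6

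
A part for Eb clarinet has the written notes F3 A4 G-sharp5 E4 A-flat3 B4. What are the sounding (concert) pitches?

The Eb clarinet sounds a minor third above written, so transpose each written note up a minor third.
F3 -> Ab3
A4 -> C5
G#5 -> B5
E4 -> G4
Ab3 -> Cb4
B4 -> D5

Ab3 C5 B5 G4 Cb4 D5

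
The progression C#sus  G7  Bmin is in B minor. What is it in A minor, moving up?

B minor up to A minor is a minor seventh; each chord root moves by that interval while the quality stays the same.
C#sus: root C# up a minor seventh → B, giving Bsus.
G7: root G up a minor seventh → F, giving F7.
Bmin: root B up a minor seventh → A, giving Amin.

Bsus F7 Amin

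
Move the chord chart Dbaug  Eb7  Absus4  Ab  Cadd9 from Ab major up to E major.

Aaug B7 Esus4 E G#add9

Ab major up to E major is an augmented fifth; each chord root moves by that interval while the quality stays the same.
Dbaug: root Db up an augmented fifth → A, giving Aaug.
Eb7: root Eb up an augmented fifth → B, giving B7.
Absus4: root Ab up an augmented fifth → E, giving Esus4.
Ab: root Ab up an augmented fifth → E, giving E.
Cadd9: root C up an augmented fifth → G#, giving G#add9.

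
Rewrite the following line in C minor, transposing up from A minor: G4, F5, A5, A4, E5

A minor to C minor up is a minor third, so every note moves up by that interval.
G4 gives Bb4
F5 gives Ab5
A5 gives C6
A4 gives C5
E5 gives G5

Bb4 Ab5 C6 C5 G5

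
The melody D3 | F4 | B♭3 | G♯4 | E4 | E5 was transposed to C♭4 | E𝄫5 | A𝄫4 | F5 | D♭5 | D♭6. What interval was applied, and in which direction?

Take the first pair: D3 → Cb4. D to C spans 7 letter names, so the interval is some kind of seventh.
D3 to Cb4 is 9 semitones, which makes it a diminished seventh; the second version is higher, so the direction is up.
Checking another pair — E5 → Db6 — gives the same interval.

up a diminished seventh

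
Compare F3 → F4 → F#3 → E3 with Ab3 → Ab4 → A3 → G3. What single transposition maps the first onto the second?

up a minor third

From F3 to Ab3 is 3 letter names — a third of some quality.
F3 to Ab3 is 3 semitones, which makes it a minor third; the second version is higher, so the direction is up.
Checking another pair — E3 → G3 — gives the same interval.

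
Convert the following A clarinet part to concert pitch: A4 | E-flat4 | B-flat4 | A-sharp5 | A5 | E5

The A clarinet sounds a minor third below written, so transpose each written note down a minor third.
A4 to F#4
Eb4 to C4
Bb4 to G4
A#5 to F##5
A5 to F#5
E5 to C#5

F#4 C4 G4 F##5 F#5 C#5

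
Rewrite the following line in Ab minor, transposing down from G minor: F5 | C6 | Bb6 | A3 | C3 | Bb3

Gb4 Db5 Cb6 Bb2 Db2 Cb3

G minor to Ab minor down is a major seventh, so every note moves down by that interval.
F5 to Gb4
C6 to Db5
Bb6 to Cb6
A3 to Bb2
C3 to Db2
Bb3 to Cb3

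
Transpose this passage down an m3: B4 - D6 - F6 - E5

G#4 B5 D6 C#5

B4: a third down reaches G, and 3 semitones makes it G#4.
D6 down a minor third is B5.
F6 down a minor third is D6.
E5: a third down reaches C, and 3 semitones makes it C#5.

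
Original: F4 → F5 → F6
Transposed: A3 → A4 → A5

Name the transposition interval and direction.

Take the first pair: F4 → A3. F to A spans 6 letter names, so the interval is some kind of sixth.
A3 to F4 is 8 semitones, which makes it a minor sixth; the second version is lower, so the direction is down.
Checking another pair — F6 → A5 — gives the same interval.

down a minor sixth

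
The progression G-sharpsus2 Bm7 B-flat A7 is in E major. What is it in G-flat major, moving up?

Bbsus2 Dbm7 Dbb Cb7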